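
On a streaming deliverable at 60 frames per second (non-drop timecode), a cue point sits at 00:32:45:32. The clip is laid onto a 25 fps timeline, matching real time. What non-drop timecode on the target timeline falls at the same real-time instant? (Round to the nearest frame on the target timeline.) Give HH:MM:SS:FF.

00:32:45:13

Source frame index: (0×3600 + 32×60 + 45) × 60 + 32 = 117932.
Real time: 117932 / (60) = 29483/15 s.
Target frame: (29483/15) × (25) = 147415/3 ≈ 49138.333 → 49138.
At 25 labels/s: frame 49138 → 00:32:45:13.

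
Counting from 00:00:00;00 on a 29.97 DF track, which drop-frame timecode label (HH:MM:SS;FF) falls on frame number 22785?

Each 10-minute DF block holds 10 × 60 × 30 − 9 × 2 = 17982 frames. 22785 ÷ 17982 → 1 full block, remainder 4803.
Within the partial block the first minute is 1800 frames and each further minute 1798, so 2 further minute boundaries passed. Total skipped labels = 18 × 1 + 2 × 2 = 22.
Non-drop label index = 22785 + 22 = 22807; at 30 labels/s that is 00:12:40:07, i.e. DF 00:12:40;07.

00:12:40;07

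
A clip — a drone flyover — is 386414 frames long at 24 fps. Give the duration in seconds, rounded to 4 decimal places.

16100.5833 seconds

Running time = 386414 × 1/24 = 193207/12 s ≈ 16100.5833 s.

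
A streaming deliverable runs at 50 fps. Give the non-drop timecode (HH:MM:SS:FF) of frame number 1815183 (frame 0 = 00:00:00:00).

1815183 ÷ 50 = 36303 full seconds, remainder 33 frames.
36303 s = 10 h 5 min 3 s.
Timecode: 10:05:03:33.

10:05:03:33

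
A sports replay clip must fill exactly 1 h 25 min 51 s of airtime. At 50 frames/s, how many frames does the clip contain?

257550 frames

1 h 25 min 51 s = 5151 s.
Frames = 5151 × 50 = 257550.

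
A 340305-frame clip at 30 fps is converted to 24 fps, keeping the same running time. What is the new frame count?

272244 frames

Target frames = source frames × (target rate / source rate) = 340305 × (24)/(30) = 340305 × 4/5 = 272244.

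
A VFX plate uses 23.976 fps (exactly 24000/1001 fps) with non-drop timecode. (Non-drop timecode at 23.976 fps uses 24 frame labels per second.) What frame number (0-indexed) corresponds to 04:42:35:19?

Total seconds to the label: (4 × 3600 + 42 × 60 + 35) = 16955.
Frame index = 16955 × 24 + 19 = 406939.

frame 406939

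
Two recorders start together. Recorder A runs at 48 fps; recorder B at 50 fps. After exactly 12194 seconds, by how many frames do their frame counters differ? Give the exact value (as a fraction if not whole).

24388 frames

A emits 48 × 12194 = 585312 frames; B emits 50 × 12194 = 609700.
Difference = 24388 frames; B is ahead of A.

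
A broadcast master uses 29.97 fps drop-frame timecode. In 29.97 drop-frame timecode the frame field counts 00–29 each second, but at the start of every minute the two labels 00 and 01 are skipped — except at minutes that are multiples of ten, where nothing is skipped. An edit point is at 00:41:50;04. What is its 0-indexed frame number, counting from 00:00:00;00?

As if non-drop at 30 labels/s: (0 × 3600 + 41 × 60 + 50) × 30 + 4 = 75304.
Minute boundaries passed: 41; those not divisible by 10: 41 − 4 = 37; dropped labels = 2 × 37 = 74.
Actual frame index = 75304 − 74 = 75230.

75230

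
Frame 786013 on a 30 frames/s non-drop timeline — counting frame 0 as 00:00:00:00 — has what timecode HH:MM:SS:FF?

786013 ÷ 30 = 26200 full seconds, remainder 13 frames.
26200 s = 7 h 16 min 40 s.
Timecode: 07:16:40:13.

07:16:40:13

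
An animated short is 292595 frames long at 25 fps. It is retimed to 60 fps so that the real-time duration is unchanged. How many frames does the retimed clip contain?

Target frames = source frames × (target rate / source rate) = 292595 × (60)/(25) = 292595 × 12/5 = 702228.

702228 frames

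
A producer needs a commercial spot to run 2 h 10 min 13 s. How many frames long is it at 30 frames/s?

234390 frames

2 h 10 min 13 s = 7813 s.
Frames = 7813 × 30 = 234390.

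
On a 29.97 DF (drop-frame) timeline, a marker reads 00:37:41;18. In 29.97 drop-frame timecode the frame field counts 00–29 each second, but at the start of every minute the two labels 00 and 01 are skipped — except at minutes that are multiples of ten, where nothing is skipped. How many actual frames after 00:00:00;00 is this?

As if non-drop at 30 labels/s: (0 × 3600 + 37 × 60 + 41) × 30 + 18 = 67848.
Minute boundaries passed: 37; those not divisible by 10: 37 − 3 = 34; dropped labels = 2 × 34 = 68.
Actual frame index = 67848 − 68 = 67780.

67780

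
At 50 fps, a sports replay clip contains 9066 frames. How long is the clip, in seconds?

Running time = 9066 / (50) = 181.32 s.

181.32 seconds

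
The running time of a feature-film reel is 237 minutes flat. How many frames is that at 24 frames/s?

237 min = 14220 s.
Frames = 14220 × 24 = 341280.

341280 frames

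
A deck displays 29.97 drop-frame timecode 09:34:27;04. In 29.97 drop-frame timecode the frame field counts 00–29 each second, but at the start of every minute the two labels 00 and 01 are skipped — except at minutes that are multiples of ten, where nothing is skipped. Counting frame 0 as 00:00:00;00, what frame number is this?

Complete 10-minute blocks: 57, each 17982 frames → 1024974.
Remaining 4 whole minutes in the current block: 1800 + 3 × 1798 = 7194 frames.
Within the current minute: 27 × 30 + 4 − 2 = 812 (labels ;00/;01 skipped at this minute). Total = 1024974 + 7194 + 812 = 1032980.

1032980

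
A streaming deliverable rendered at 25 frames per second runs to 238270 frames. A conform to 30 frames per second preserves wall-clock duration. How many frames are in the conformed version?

Target frames = source frames × (target rate / source rate) = 238270 × (30)/(25) = 238270 × 6/5 = 285924.

285924 frames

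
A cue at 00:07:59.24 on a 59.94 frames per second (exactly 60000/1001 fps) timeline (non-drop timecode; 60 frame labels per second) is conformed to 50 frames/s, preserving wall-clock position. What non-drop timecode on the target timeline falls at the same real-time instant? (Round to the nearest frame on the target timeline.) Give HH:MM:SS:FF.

Source frame index: (0×3600 + 7×60 + 59) × 60 + 24 = 28764.
Real time: 28764 / (60000/1001) = 2399397/5000 s.
Target frame: (2399397/5000) × (50) = 2399397/100 ≈ 23993.970 → 23994.
At 50 labels/s: frame 23994 → 00:07:59:44.

00:07:59:44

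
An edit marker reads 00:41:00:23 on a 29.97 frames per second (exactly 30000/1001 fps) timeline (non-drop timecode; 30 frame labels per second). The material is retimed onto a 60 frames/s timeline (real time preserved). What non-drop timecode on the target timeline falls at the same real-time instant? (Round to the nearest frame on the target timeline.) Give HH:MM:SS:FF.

00:41:03:14

Source frame index: (0×3600 + 41×60 + 0) × 30 + 23 = 73823.
Real time: 73823 / (30000/1001) = 73896823/30000 s.
Target frame: (73896823/30000) × (60) = 73896823/500 ≈ 147793.646 → 147794.
At 60 labels/s: frame 147794 → 00:41:03:14.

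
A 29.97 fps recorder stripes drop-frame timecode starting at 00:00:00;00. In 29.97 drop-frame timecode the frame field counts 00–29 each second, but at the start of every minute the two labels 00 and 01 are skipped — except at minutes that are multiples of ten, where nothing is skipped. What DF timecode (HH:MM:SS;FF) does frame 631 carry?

00:00:21;01

Each 10-minute DF block holds 10 × 60 × 30 − 9 × 2 = 17982 frames. 631 ÷ 17982 → 0 full blocks, remainder 631.
Within the partial block the first minute is 1800 frames and each further minute 1798, so 0 further minute boundaries passed. Total skipped labels = 18 × 0 + 2 × 0 = 0.
Non-drop label index = 631 + 0 = 631; at 30 labels/s that is 00:00:21:01, i.e. DF 00:00:21;01.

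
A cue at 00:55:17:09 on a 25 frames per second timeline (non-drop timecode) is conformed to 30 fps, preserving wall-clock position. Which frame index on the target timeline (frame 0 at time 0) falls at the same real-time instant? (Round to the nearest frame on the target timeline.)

frame 99521

Source frame index: (0×3600 + 55×60 + 17) × 25 + 9 = 82934.
Real time: 82934 / (25) = 82934/25 s.
Target frame: (82934/25) × (30) = 497604/5 ≈ 99520.800 → 99521.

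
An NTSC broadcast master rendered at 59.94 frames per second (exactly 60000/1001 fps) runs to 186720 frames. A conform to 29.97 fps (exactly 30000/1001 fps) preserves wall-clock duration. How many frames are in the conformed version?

Target frames = source frames × (target rate / source rate) = 186720 × (30000/1001)/(60000/1001) = 186720 × 1/2 = 93360.

93360 frames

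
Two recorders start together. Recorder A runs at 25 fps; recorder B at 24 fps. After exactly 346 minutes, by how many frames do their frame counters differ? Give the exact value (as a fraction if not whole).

20760 frames

346 min = 20760 s.
A emits 25 × 20760 = 519000 frames; B emits 24 × 20760 = 498240.
Difference = 20760 frames; B is behind A.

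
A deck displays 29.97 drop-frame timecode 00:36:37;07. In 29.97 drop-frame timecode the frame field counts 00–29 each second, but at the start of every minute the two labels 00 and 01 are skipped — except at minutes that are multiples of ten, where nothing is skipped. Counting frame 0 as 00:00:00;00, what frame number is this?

65851

As if non-drop at 30 labels/s: (0 × 3600 + 36 × 60 + 37) × 30 + 7 = 65917.
Minute boundaries passed: 36; those not divisible by 10: 36 − 3 = 33; dropped labels = 2 × 33 = 66.
Actual frame index = 65917 − 66 = 65851.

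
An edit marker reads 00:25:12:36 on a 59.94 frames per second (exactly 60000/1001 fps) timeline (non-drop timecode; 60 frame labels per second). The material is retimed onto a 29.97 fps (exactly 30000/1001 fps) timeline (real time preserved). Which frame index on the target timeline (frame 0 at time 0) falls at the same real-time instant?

Source frame index: (0×3600 + 25×60 + 12) × 60 + 36 = 90756.
Real time: 90756 / (60000/1001) = 7570563/5000 s.
Target frame: (7570563/5000) × (30000/1001) = 45378.

frame 45378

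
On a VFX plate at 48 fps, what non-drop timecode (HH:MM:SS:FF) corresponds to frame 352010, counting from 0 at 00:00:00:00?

352010 ÷ 48 = 7333 full seconds, remainder 26 frames.
7333 s = 2 h 2 min 13 s.
Timecode: 02:02:13:26.

02:02:13:26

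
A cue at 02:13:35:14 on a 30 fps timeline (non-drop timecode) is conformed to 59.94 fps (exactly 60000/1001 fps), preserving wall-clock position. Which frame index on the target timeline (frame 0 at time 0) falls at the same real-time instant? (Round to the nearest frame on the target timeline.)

frame 480448

Source frame index: (2×3600 + 13×60 + 35) × 30 + 14 = 240464.
Real time: 240464 / (30) = 120232/15 s.
Target frame: (120232/15) × (60000/1001) = 68704000/143 ≈ 480447.552 → 480448.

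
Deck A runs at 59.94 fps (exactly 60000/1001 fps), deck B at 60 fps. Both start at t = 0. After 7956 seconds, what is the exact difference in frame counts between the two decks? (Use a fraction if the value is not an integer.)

A emits 60000/1001 × 7956 = 36720000/77 frames; B emits 60 × 7956 = 477360.
Difference = 36720/77 frames (≈ 476.8831); B is ahead of A.

36720/77 frames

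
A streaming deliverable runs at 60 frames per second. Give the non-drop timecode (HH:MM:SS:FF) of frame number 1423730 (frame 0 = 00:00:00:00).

06:35:28:50

1423730 ÷ 60 = 23728 full seconds, remainder 50 frames.
23728 s = 6 h 35 min 28 s.
Timecode: 06:35:28:50.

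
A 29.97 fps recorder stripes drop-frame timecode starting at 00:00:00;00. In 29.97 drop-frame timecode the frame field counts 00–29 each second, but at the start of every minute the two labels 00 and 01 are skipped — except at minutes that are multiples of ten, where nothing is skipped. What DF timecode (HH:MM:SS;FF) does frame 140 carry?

00:00:04;20

Ten DF minutes hold 17982 frames, so frame 140 lies in block 0 (frames 0–17981) with 140 frames into that block.
The block's first minute is 1800 frames and the rest 1798 each; 140 frames reaches minute 0, so 0 × 18 + 0 × 2 = 0 labels have been skipped so far.
Adding those back, label number 140 + 0 = 140 at 30 labels/s is 4 s + 20 f = 0 h 0 min 4 s frame 20, i.e. 00:00:04;20.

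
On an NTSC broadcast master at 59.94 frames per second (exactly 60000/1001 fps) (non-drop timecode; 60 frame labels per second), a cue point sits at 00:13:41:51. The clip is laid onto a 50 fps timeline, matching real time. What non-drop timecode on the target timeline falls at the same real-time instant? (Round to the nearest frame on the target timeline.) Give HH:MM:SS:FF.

Source frame index: (0×3600 + 13×60 + 41) × 60 + 51 = 49311.
Real time: 49311 / (60000/1001) = 16453437/20000 s.
Target frame: (16453437/20000) × (50) = 16453437/400 ≈ 41133.592 → 41134.
At 50 labels/s: frame 41134 → 00:13:42:34.

00:13:42:34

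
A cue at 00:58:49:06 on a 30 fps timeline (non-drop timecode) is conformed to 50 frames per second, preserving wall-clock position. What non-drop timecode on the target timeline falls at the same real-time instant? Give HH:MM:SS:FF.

Source frame index: (0×3600 + 58×60 + 49) × 30 + 6 = 105876.
Real time: 105876 / (30) = 17646/5 s.
Target frame: (17646/5) × (50) = 176460.
At 50 labels/s: frame 176460 → 00:58:49:10.

00:58:49:10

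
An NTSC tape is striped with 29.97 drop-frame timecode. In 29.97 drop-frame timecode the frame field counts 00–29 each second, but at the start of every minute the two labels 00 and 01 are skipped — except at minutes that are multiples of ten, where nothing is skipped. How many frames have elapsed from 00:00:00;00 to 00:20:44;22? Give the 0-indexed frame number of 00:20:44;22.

37306

As if non-drop at 30 labels/s: (0 × 3600 + 20 × 60 + 44) × 30 + 22 = 37342.
Minute boundaries passed: 20; those not divisible by 10: 20 − 2 = 18; dropped labels = 2 × 18 = 36.
Actual frame index = 37342 − 36 = 37306.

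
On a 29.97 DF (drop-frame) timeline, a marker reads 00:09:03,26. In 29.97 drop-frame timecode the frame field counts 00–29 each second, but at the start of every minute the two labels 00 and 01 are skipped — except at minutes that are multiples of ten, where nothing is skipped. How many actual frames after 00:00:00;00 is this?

16298

As if non-drop at 30 labels/s: (0 × 3600 + 9 × 60 + 3) × 30 + 26 = 16316.
Minute boundaries passed: 9; those not divisible by 10: 9 − 0 = 9; dropped labels = 2 × 9 = 18.
Actual frame index = 16316 − 18 = 16298.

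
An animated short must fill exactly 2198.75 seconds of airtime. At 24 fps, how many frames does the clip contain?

52770 frames

Frames = 2198.75 × 24 = 52770.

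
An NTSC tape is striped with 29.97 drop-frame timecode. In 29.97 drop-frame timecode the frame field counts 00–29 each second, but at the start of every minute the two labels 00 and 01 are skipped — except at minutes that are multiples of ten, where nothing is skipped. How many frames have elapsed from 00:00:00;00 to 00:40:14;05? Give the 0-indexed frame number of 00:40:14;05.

72353

As if non-drop at 30 labels/s: (0 × 3600 + 40 × 60 + 14) × 30 + 5 = 72425.
Minute boundaries passed: 40; those not divisible by 10: 40 − 4 = 36; dropped labels = 2 × 36 = 72.
Actual frame index = 72425 − 72 = 72353.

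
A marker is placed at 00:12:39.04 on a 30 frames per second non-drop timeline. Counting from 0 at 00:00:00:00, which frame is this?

frame 22774

Total seconds to the label: (0 × 3600 + 12 × 60 + 39) = 759.
Frame index = 759 × 30 + 4 = 22774.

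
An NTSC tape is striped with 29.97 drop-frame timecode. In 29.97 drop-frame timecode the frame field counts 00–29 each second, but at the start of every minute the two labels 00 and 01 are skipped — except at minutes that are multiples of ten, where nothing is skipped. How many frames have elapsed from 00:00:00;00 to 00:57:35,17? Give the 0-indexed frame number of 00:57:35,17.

103563

Complete 10-minute blocks: 5, each 17982 frames → 89910.
Remaining 7 whole minutes in the current block: 1800 + 6 × 1798 = 12588 frames.
Within the current minute: 35 × 30 + 17 − 2 = 1065 (labels ;00/;01 skipped at this minute). Total = 89910 + 12588 + 1065 = 103563.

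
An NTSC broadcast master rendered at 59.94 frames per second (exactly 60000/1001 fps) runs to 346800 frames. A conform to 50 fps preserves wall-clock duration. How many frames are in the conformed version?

Target frames = source frames × (target rate / source rate) = 346800 × (50)/(60000/1001) = 346800 × 1001/1200 = 289289.

289289 frames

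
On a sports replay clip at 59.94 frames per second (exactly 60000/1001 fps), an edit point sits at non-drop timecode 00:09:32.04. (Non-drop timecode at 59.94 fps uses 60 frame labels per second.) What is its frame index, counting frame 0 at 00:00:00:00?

34324

Total seconds to the label: (0 × 3600 + 9 × 60 + 32) = 572.
Frame index = 572 × 60 + 4 = 34324.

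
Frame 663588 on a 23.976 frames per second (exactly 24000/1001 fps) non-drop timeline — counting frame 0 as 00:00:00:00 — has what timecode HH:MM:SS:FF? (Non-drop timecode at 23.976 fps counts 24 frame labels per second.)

07:40:49:12

663588 ÷ 24 = 27649 full seconds, remainder 12 frames.
27649 s = 7 h 40 min 49 s.
Timecode: 07:40:49:12.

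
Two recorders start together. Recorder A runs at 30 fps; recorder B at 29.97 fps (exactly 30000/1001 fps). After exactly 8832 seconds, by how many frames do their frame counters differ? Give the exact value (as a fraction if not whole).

A emits 30 × 8832 = 264960 frames; B emits 30000/1001 × 8832 = 264960000/1001.
Difference = 264960/1001 frames (≈ 264.6953); B is behind A.

264960/1001 frames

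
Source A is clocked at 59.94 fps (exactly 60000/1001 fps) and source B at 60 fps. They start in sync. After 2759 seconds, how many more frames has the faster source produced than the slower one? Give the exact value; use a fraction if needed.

165540/1001 frames

A emits 60000/1001 × 2759 = 165540000/1001 frames; B emits 60 × 2759 = 165540.
Difference = 165540/1001 frames (≈ 165.3746); B is ahead of A.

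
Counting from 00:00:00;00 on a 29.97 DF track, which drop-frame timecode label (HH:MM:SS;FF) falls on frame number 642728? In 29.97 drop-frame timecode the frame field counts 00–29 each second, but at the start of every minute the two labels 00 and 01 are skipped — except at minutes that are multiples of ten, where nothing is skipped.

05:57:25;22

Each 10-minute DF block holds 10 × 60 × 30 − 9 × 2 = 17982 frames. 642728 ÷ 17982 → 35 full blocks, remainder 13358.
Within the partial block the first minute is 1800 frames and each further minute 1798, so 7 further minute boundaries passed. Total skipped labels = 18 × 35 + 2 × 7 = 644.
Non-drop label index = 642728 + 644 = 643372; at 30 labels/s that is 05:57:25:22, i.e. DF 05:57:25;22.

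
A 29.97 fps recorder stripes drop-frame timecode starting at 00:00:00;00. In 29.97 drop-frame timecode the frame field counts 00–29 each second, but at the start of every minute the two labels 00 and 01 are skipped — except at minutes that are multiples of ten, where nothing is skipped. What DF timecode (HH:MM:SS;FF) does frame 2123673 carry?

Each 10-minute DF block holds 10 × 60 × 30 − 9 × 2 = 17982 frames. 2123673 ÷ 17982 → 118 full blocks, remainder 1797.
Within the partial block the first minute is 1800 frames and each further minute 1798, so 0 further minute boundaries passed. Total skipped labels = 18 × 118 + 2 × 0 = 2124.
Non-drop label index = 2123673 + 2124 = 2125797; at 30 labels/s that is 19:40:59:27, i.e. DF 19:40:59;27.

19:40:59;27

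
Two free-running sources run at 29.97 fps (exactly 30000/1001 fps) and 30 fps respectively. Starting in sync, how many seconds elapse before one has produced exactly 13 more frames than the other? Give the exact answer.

13013/30 seconds

The gap grows by |30 − 30000/1001| = 30/1001 frames per second.
Time for a 13-frame gap: 13 ÷ (30/1001) = 13013/30 s.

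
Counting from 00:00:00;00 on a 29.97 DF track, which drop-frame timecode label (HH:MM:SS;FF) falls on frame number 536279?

04:58:13;27

Each 10-minute DF block holds 10 × 60 × 30 − 9 × 2 = 17982 frames. 536279 ÷ 17982 → 29 full blocks, remainder 14801.
Within the partial block the first minute is 1800 frames and each further minute 1798, so 8 further minute boundaries passed. Total skipped labels = 18 × 29 + 2 × 8 = 538.
Non-drop label index = 536279 + 538 = 536817; at 30 labels/s that is 04:58:13:27, i.e. DF 04:58:13;27.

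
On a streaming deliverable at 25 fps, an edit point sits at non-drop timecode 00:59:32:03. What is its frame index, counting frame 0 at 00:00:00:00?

frame 89303

Total seconds to the label: (0 × 3600 + 59 × 60 + 32) = 3572.
Frame index = 3572 × 25 + 3 = 89303.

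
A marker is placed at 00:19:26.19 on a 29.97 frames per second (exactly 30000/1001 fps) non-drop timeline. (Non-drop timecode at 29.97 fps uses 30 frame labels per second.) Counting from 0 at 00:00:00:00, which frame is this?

34999

Total seconds to the label: (0 × 3600 + 19 × 60 + 26) = 1166.
Frame index = 1166 × 30 + 19 = 34999.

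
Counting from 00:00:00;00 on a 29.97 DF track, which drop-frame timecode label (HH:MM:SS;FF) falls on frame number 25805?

Ten DF minutes hold 17982 frames, so frame 25805 lies in block 1 (frames 17982–35963) with 7823 frames into that block.
The block's first minute is 1800 frames and the rest 1798 each; 7823 frames reaches minute 4, so 1 × 18 + 4 × 2 = 26 labels have been skipped so far.
Adding those back, label number 25805 + 26 = 25831 at 30 labels/s is 861 s + 1 f = 0 h 14 min 21 s frame 1, i.e. 00:14:21;01.

00:14:21;01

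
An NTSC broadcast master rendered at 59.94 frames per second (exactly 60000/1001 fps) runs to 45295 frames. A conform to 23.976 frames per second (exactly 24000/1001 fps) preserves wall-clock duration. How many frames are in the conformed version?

18118 frames

Target frames = source frames × (target rate / source rate) = 45295 × (24000/1001)/(60000/1001) = 45295 × 2/5 = 18118.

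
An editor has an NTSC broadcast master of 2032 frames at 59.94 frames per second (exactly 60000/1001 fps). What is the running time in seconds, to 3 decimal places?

33.901 seconds

Running time = 2032 × 1001/60000 = 127127/3750 s ≈ 33.901 s.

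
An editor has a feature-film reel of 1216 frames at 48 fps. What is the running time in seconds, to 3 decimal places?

Running time = 1216 × 1/48 = 76/3 s ≈ 25.333 s.

25.333 seconds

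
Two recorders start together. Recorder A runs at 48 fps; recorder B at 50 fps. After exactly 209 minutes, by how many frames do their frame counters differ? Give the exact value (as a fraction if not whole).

25080 frames

209 min = 12540 s.
A emits 48 × 12540 = 601920 frames; B emits 50 × 12540 = 627000.
Difference = 25080 frames; B is ahead of A.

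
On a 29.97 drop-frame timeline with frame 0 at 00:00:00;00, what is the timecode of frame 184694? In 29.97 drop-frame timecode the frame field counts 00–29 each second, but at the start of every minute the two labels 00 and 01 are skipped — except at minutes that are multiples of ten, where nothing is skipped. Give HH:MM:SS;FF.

Ten DF minutes hold 17982 frames, so frame 184694 lies in block 10 (frames 179820–197801) with 4874 frames into that block.
The block's first minute is 1800 frames and the rest 1798 each; 4874 frames reaches minute 2, so 10 × 18 + 2 × 2 = 184 labels have been skipped so far.
Adding those back, label number 184694 + 184 = 184878 at 30 labels/s is 6162 s + 18 f = 1 h 42 min 42 s frame 18, i.e. 01:42:42;18.

01:42:42;18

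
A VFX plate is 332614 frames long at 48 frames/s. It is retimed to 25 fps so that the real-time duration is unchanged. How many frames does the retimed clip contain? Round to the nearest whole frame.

173236 frames

Frames at target rate = 332614 × (25) / (48) = 4157675/24 ≈ 173236.458.
Nearest whole frame: 173236.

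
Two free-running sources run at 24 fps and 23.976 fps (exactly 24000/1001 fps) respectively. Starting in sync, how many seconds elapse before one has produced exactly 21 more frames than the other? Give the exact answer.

The gap grows by |24000/1001 − 24| = 24/1001 frames per second.
Time for a 21-frame gap: 21 ÷ (24/1001) = 875.875 s.

875.875 seconds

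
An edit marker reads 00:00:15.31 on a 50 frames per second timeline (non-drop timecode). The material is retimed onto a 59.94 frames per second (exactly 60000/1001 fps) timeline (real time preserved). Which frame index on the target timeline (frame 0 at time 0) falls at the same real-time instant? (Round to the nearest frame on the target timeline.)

Source frame index: (0×3600 + 0×60 + 15) × 50 + 31 = 781.
Real time: 781 / (50) = 781/50 s.
Target frame: (781/50) × (60000/1001) = 85200/91 ≈ 936.264 → 936.

frame 936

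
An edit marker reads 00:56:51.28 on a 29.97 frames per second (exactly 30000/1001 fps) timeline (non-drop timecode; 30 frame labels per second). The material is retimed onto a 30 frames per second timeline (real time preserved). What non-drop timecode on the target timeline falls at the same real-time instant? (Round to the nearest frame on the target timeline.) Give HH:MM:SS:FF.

00:56:55:10

Source frame index: (0×3600 + 56×60 + 51) × 30 + 28 = 102358.
Real time: 102358 / (30000/1001) = 51230179/15000 s.
Target frame: (51230179/15000) × (30) = 51230179/500 ≈ 102460.358 → 102460.
At 30 labels/s: frame 102460 → 00:56:55:10.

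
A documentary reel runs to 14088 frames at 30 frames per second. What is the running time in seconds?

469.6 seconds

Running time = 14088 / (30) = 469.6 s.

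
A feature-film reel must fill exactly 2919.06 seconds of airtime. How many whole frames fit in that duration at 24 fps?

70057 frames

Frames = 2919.06 × 24 = 1751436/25 ≈ 70057.4400.
Complete frames: 70057.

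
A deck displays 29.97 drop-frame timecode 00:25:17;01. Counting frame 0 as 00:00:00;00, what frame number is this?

45465

As if non-drop at 30 labels/s: (0 × 3600 + 25 × 60 + 17) × 30 + 1 = 45511.
Minute boundaries passed: 25; those not divisible by 10: 25 − 2 = 23; dropped labels = 2 × 23 = 46.
Actual frame index = 45511 − 46 = 45465.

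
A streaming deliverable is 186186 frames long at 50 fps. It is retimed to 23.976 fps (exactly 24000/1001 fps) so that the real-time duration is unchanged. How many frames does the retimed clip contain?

Target frames = source frames × (target rate / source rate) = 186186 × (24000/1001)/(50) = 186186 × 480/1001 = 89280.

89280 frames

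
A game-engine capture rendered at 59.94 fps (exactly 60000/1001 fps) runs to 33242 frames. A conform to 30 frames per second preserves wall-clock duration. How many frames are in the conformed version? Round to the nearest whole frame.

Frames at target rate = 33242 × (30) / (60000/1001) = 16637621/1000 ≈ 16637.621.
Nearest whole frame: 16638.

16638 frames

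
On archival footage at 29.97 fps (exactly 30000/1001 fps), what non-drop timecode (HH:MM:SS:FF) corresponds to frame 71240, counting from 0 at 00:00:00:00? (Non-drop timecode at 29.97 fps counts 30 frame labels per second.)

71240 ÷ 30 = 2374 full seconds, remainder 20 frames.
2374 s = 0 h 39 min 34 s.
Timecode: 00:39:34:20.

00:39:34:20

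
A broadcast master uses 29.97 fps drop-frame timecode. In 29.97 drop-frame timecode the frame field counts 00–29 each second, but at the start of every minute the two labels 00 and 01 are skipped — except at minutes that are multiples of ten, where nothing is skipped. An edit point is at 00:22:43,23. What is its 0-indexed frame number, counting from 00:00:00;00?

As if non-drop at 30 labels/s: (0 × 3600 + 22 × 60 + 43) × 30 + 23 = 40913.
Minute boundaries passed: 22; those not divisible by 10: 22 − 2 = 20; dropped labels = 2 × 20 = 40.
Actual frame index = 40913 − 40 = 40873.

40873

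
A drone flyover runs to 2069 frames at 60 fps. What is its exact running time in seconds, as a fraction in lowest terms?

Running time = 2069 ÷ (60) = 2069 × 1/60 = 2069/60 s.

2069/60 seconds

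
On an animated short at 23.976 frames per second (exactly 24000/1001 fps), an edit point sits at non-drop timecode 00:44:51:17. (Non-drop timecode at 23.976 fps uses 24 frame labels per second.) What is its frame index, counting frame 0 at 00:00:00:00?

Total seconds to the label: (0 × 3600 + 44 × 60 + 51) = 2691.
Frame index = 2691 × 24 + 17 = 64601.

frame 64601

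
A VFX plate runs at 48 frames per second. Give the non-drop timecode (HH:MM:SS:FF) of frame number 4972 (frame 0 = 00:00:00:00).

4972 ÷ 48 = 103 full seconds, remainder 28 frames.
103 s = 0 h 1 min 43 s.
Timecode: 00:01:43:28.

00:01:43:28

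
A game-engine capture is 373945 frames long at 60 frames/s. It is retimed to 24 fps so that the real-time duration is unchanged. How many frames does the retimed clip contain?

149578 frames

Frames at target rate = 373945 × (24) / (60) = 149578.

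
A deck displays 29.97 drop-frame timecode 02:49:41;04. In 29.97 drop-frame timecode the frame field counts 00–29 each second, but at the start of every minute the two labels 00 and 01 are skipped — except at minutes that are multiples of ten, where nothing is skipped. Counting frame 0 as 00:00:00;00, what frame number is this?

305128

Complete 10-minute blocks: 16, each 17982 frames → 287712.
Remaining 9 whole minutes in the current block: 1800 + 8 × 1798 = 16184 frames.
Within the current minute: 41 × 30 + 4 − 2 = 1232 (labels ;00/;01 skipped at this minute). Total = 287712 + 16184 + 1232 = 305128.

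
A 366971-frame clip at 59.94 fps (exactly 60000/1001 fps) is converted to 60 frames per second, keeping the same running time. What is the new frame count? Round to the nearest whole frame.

Frames at target rate = 366971 × (60) / (60000/1001) = 367337971/1000 ≈ 367337.971.
Nearest whole frame: 367338.

367338 frames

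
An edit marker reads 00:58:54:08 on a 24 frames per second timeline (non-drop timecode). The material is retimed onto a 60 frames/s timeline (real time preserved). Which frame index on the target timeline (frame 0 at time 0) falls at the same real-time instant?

Source frame index: (0×3600 + 58×60 + 54) × 24 + 8 = 84824.
Real time: 84824 / (24) = 10603/3 s.
Target frame: (10603/3) × (60) = 212060.

frame 212060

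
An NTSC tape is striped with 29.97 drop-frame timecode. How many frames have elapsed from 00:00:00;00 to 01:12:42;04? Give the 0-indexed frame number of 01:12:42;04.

As if non-drop at 30 labels/s: (1 × 3600 + 12 × 60 + 42) × 30 + 4 = 130864.
Minute boundaries passed: 72; those not divisible by 10: 72 − 7 = 65; dropped labels = 2 × 65 = 130.
Actual frame index = 130864 − 130 = 130734.

130734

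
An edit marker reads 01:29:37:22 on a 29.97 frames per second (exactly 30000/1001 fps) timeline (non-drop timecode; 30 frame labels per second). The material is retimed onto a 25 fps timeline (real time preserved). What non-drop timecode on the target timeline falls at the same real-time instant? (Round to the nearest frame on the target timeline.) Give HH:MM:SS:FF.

Source frame index: (1×3600 + 29×60 + 37) × 30 + 22 = 161332.
Real time: 161332 / (30000/1001) = 40373333/7500 s.
Target frame: (40373333/7500) × (25) = 40373333/300 ≈ 134577.777 → 134578.
At 25 labels/s: frame 134578 → 01:29:43:03.

01:29:43:03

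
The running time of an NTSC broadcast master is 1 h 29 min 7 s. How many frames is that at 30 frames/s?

160410 frames

1 h 29 min 7 s = 5347 s.
Frames = 5347 × 30 = 160410.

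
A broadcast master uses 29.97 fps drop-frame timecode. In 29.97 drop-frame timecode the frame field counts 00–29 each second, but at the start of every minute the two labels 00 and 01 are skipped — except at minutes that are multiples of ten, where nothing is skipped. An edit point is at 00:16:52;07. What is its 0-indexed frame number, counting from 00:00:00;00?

As if non-drop at 30 labels/s: (0 × 3600 + 16 × 60 + 52) × 30 + 7 = 30367.
Minute boundaries passed: 16; those not divisible by 10: 16 − 1 = 15; dropped labels = 2 × 15 = 30.
Actual frame index = 30367 − 30 = 30337.

30337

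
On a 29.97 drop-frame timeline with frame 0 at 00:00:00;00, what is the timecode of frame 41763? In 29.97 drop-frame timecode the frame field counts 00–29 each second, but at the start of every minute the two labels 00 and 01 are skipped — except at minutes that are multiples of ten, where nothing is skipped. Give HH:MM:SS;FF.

Each 10-minute DF block holds 10 × 60 × 30 − 9 × 2 = 17982 frames. 41763 ÷ 17982 → 2 full blocks, remainder 5799.
Within the partial block the first minute is 1800 frames and each further minute 1798, so 3 further minute boundaries passed. Total skipped labels = 18 × 2 + 2 × 3 = 42.
Non-drop label index = 41763 + 42 = 41805; at 30 labels/s that is 00:23:13:15, i.e. DF 00:23:13;15.

00:23:13;15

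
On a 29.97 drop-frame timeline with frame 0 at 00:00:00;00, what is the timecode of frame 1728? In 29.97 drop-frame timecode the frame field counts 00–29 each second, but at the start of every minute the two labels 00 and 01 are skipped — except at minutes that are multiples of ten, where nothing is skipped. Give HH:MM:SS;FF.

00:00:57;18

Each 10-minute DF block holds 10 × 60 × 30 − 9 × 2 = 17982 frames. 1728 ÷ 17982 → 0 full blocks, remainder 1728.
Within the partial block the first minute is 1800 frames and each further minute 1798, so 0 further minute boundaries passed. Total skipped labels = 18 × 0 + 2 × 0 = 0.
Non-drop label index = 1728 + 0 = 1728; at 30 labels/s that is 00:00:57:18, i.e. DF 00:00:57;18.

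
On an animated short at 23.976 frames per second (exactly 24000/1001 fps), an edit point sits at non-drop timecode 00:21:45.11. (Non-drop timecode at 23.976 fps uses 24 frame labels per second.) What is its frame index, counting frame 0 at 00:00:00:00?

Total seconds to the label: (0 × 3600 + 21 × 60 + 45) = 1305.
Frame index = 1305 × 24 + 11 = 31331.

31331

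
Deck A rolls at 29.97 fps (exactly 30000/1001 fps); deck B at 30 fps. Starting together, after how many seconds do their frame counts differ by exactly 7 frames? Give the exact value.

The gap grows by |30 − 30000/1001| = 30/1001 frames per second.
Time for a 7-frame gap: 7 ÷ (30/1001) = 7007/30 s.

7007/30 seconds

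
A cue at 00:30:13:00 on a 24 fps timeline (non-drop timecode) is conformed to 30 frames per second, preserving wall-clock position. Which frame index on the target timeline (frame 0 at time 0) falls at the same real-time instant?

frame 54390

Source frame index: (0×3600 + 30×60 + 13) × 24 + 0 = 43512.
Real time: 43512 / (24) = 1813 s.
Target frame: (1813) × (30) = 54390.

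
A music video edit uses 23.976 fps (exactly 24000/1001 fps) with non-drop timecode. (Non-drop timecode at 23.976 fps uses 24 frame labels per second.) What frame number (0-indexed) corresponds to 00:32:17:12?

Total seconds to the label: (0 × 3600 + 32 × 60 + 17) = 1937.
Frame index = 1937 × 24 + 12 = 46500.

46500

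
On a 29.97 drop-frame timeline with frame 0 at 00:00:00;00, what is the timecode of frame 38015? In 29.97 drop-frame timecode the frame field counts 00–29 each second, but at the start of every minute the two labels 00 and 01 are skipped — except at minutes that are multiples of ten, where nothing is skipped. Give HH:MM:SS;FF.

00:21:08;13

Each 10-minute DF block holds 10 × 60 × 30 − 9 × 2 = 17982 frames. 38015 ÷ 17982 → 2 full blocks, remainder 2051.
Within the partial block the first minute is 1800 frames and each further minute 1798, so 1 further minute boundary passed. Total skipped labels = 18 × 2 + 2 × 1 = 38.
Non-drop label index = 38015 + 38 = 38053; at 30 labels/s that is 00:21:08:13, i.e. DF 00:21:08;13.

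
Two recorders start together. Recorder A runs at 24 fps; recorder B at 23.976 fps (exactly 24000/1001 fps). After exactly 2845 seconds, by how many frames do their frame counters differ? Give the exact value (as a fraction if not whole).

A emits 24 × 2845 = 68280 frames; B emits 24000/1001 × 2845 = 68280000/1001.
Difference = 68280/1001 frames (≈ 68.2118); B is behind A.

68280/1001 frames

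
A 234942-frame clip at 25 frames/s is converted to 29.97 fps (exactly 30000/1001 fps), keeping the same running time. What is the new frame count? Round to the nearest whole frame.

Frames at target rate = 234942 × (30000/1001) / (25) = 281930400/1001 ≈ 281648.751.
Nearest whole frame: 281649.

281649 frames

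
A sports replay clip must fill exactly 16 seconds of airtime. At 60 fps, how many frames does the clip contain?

Frames = 16 × 60 = 960.

960 frames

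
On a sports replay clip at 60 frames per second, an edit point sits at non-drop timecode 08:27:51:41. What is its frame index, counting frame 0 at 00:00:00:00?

1828301

Total seconds to the label: (8 × 3600 + 27 × 60 + 51) = 30471.
Frame index = 30471 × 60 + 41 = 1828301.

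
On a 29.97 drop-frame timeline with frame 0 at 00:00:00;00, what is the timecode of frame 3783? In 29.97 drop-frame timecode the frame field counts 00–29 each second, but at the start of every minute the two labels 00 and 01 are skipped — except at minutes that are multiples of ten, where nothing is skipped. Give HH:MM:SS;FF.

00:02:06;07

Ten DF minutes hold 17982 frames, so frame 3783 lies in block 0 (frames 0–17981) with 3783 frames into that block.
The block's first minute is 1800 frames and the rest 1798 each; 3783 frames reaches minute 2, so 0 × 18 + 2 × 2 = 4 labels have been skipped so far.
Adding those back, label number 3783 + 4 = 3787 at 30 labels/s is 126 s + 7 f = 0 h 2 min 6 s frame 7, i.e. 00:02:06;07.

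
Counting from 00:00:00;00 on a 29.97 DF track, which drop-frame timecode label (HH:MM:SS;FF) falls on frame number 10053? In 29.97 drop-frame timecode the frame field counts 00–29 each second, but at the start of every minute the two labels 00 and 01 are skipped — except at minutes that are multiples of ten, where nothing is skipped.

00:05:35;13

Each 10-minute DF block holds 10 × 60 × 30 − 9 × 2 = 17982 frames. 10053 ÷ 17982 → 0 full blocks, remainder 10053.
Within the partial block the first minute is 1800 frames and each further minute 1798, so 5 further minute boundaries passed. Total skipped labels = 18 × 0 + 2 × 5 = 10.
Non-drop label index = 10053 + 10 = 10063; at 30 labels/s that is 00:05:35:13, i.e. DF 00:05:35;13.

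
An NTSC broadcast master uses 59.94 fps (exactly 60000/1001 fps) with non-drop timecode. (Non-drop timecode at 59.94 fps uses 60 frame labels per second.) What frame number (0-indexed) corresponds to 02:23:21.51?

Total seconds to the label: (2 × 3600 + 23 × 60 + 21) = 8601.
Frame index = 8601 × 60 + 51 = 516111.

516111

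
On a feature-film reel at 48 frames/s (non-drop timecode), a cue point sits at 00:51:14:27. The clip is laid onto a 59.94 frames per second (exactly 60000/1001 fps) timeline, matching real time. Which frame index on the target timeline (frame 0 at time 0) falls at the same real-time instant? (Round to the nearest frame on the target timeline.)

frame 184289

Source frame index: (0×3600 + 51×60 + 14) × 48 + 27 = 147579.
Real time: 147579 / (48) = 49193/16 s.
Target frame: (49193/16) × (60000/1001) = 184473750/1001 ≈ 184289.461 → 184289.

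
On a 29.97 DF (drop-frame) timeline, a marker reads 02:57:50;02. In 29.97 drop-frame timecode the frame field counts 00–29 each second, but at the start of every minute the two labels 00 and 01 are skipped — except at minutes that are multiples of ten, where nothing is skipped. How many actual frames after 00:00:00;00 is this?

319782

Complete 10-minute blocks: 17, each 17982 frames → 305694.
Remaining 7 whole minutes in the current block: 1800 + 6 × 1798 = 12588 frames.
Within the current minute: 50 × 30 + 2 − 2 = 1500 (labels ;00/;01 skipped at this minute). Total = 305694 + 12588 + 1500 = 319782.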